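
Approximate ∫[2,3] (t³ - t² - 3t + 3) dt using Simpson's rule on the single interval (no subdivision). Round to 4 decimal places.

S = (b−a)/6 · [f(2) + 4f(2.5) + f(3)] = 0.166667·[1 + 4·4.875 + 12] = 5.4167.

5.4167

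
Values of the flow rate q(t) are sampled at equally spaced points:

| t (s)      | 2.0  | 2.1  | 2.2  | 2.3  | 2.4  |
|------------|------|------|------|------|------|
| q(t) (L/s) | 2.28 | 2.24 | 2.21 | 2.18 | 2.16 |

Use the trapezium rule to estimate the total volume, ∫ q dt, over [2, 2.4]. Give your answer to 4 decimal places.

0.8850

h = 0.1, n = 4.
(h/2)·[y₀ + 2y₁ + 2y₂ + 2y₃ + y₄] = 0.05·(17.70) = 0.8850.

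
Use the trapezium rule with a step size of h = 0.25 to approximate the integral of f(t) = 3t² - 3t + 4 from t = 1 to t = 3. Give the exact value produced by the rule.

h = (3 − 1)/8 = 0.25.
Nodes t₀,…,t₈ = 1, 1.25, 1.5, 1.75, 2, 2.25, 2.5, 2.75, 3.
f(t) = 3t² - 3t + 4: f₀=4, f₁=4.9375, f₂=6.25, f₃=7.9375, f₄=10, f₅=12.4375, f₆=15.25, f₇=18.4375, f₈=22.
(h/2)·[f₀ + 2f₁ + 2f₂ + 2f₃ + 2f₄ + 2f₅ + 2f₆ + 2f₇ + f₈] = 0.125·(176.5) = 22.0625.

22.0625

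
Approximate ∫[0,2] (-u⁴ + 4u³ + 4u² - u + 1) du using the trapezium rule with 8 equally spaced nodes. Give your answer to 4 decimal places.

h = (2 − 0)/7 = 0.285714.
Nodes u₀,…,u₇ = 0, 0.285714, 0.571429, 0.857143, 1.142857, 1.428571, 1.714286, 2.
f(u) = -u⁴ + 4u³ + 4u² - u + 1: f₀=1, f₁=1.127447, f₂=2.374427, f₃=5.060808, f₄=9.346522, f₅=15.231570, f₆=22.556018, f₇=31.
(h/2)·[f₀ + 2f₁ + 2f₂ + 2f₃ + 2f₄ + 2f₅ + 2f₆ + f₇] = 0.142857·(143.393586) = 20.4848.

20.4848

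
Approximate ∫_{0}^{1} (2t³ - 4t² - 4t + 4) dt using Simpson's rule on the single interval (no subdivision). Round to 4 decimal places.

S = (b−a)/6 · [f(0) + 4f(0.5) + f(1)] = 0.166667·[4 + 4·1.25 + (-2)] = 1.1667.

1.1667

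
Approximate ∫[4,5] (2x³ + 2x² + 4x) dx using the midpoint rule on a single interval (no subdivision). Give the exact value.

240.75

M = (b−a)·f(4.5) = 1·(240.75) = 240.75.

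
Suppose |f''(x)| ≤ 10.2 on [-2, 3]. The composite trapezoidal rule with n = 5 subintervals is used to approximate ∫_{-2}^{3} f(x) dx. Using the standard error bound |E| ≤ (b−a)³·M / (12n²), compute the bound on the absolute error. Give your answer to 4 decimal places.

|E| ≤ (5)³·10.2 / (12·5²) = 1275/300 = 4.2500.

4.2500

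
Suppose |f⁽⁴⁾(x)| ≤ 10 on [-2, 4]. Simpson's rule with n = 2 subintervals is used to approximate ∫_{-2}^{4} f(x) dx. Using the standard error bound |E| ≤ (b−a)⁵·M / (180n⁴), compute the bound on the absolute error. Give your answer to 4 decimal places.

|E| ≤ (6)⁵·10 / (180·2⁴) = 77760/2880 = 27.0000.

27.0000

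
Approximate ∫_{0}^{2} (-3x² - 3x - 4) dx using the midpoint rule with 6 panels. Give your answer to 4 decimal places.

-21.9444

h = (2 − 0)/6 = 0.333333.
Midpoints m₁,…,m₆ = 0.166667, 0.5, 0.833333, 1.166667, 1.5, 1.833333.
f(m₁)=-4.583333, f(m₂)=-6.25, f(m₃)=-8.583333, f(m₄)=-11.583333, f(m₅)=-15.25, f(m₆)=-19.583333.
h·[f(m₁) + f(m₂) + f(m₃) + f(m₄) + f(m₅) + f(m₆)] = 0.333333·(-65.833333) = -21.9444.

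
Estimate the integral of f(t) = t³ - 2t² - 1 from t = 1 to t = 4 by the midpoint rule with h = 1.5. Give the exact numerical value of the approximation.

15.65625

h = (4 − 1)/2 = 1.5.
Midpoints m₁,…,m₂ = 1.75, 3.25.
f(m₁)=-1.765625, f(m₂)=12.203125.
h·[f(m₁) + f(m₂)] = 1.5·(10.4375) = 15.65625.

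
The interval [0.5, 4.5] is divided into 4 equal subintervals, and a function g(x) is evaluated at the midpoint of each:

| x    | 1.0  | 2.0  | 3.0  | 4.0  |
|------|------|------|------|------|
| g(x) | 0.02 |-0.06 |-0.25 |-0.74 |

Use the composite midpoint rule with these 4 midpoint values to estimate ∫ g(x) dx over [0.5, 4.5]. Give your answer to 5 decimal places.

-1.03000

h = 1, n = 4.
h·[y(m₁) + y(m₂) + y(m₃) + y(m₄)] = 1·(-1.03) = -1.03000.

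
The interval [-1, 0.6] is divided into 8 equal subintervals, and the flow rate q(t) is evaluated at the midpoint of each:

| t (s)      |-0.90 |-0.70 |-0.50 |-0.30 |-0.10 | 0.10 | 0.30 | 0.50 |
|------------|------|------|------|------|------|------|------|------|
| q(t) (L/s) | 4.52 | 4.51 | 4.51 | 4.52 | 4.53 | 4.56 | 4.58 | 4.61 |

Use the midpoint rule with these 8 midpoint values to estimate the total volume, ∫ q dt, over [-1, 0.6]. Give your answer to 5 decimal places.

7.26800

h = 0.2, n = 8.
h·[y(m₁) + y(m₂) + y(m₃) + y(m₄) + y(m₅) + y(m₆) + y(m₇) + y(m₈)] = 0.2·(36.34) = 7.26800.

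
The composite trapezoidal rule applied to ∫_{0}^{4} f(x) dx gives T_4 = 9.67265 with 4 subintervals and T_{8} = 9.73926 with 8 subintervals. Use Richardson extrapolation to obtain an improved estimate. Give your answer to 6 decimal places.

R = (4·T_{8} − T_4) / 3 = (4·9.73926 − 9.67265)/3 = (29.28439)/3 = 9.761463.

9.761463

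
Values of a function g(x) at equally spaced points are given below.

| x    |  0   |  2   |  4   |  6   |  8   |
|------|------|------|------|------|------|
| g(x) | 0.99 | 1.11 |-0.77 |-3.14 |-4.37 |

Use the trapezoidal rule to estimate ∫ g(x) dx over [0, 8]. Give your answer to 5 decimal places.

-8.98000

h = 2, n = 4.
(h/2)·[y₀ + 2y₁ + 2y₂ + 2y₃ + y₄] = 1·(-8.98) = -8.98000.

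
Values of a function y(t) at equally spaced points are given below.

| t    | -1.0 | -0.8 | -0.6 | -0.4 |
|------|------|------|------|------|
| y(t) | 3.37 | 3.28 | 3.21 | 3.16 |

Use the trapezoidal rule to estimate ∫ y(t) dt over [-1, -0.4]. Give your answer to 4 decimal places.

1.9510

h = 0.2, n = 3.
(h/2)·[y₀ + 2y₁ + 2y₂ + y₃] = 0.1·(19.51) = 1.9510.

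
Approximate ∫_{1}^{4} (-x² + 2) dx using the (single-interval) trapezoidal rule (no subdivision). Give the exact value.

T = (b−a)/2 · [f(1) + f(4)] = 1.5·[1 + (-14)] = -19.5.

-19.5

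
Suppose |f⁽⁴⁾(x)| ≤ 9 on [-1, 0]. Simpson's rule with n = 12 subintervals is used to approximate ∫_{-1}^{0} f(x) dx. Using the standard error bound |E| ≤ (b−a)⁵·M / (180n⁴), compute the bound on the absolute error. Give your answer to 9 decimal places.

|E| ≤ (1)⁵·9 / (180·12⁴) = 9/3732480 = 0.000002411.

0.000002411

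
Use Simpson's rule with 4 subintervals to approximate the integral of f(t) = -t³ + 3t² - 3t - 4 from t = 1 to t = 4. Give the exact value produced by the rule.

h = (4 − 1)/4 = 0.75.
Nodes t₀,…,t₄ = 1, 1.75, 2.5, 3.25, 4.
f(t) = -t³ + 3t² - 3t - 4: f₀=-5, f₁=-5.421875, f₂=-8.375, f₃=-16.390625, f₄=-32.
(h/3)·[f₀ + 4f₁ + 2f₂ + 4f₃ + f₄] = 0.25·(-141) = -35.25.

-35.25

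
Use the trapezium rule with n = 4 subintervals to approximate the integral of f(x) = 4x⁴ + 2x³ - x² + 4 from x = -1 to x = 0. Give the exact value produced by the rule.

4.0078125

h = (0 − (-1))/4 = 0.25.
Nodes x₀,…,x₄ = -1, -0.75, -0.5, -0.25, 0.
f(x) = 4x⁴ + 2x³ - x² + 4: f₀=5, f₁=3.859375, f₂=3.75, f₃=3.921875, f₄=4.
(h/2)·[f₀ + 2f₁ + 2f₂ + 2f₃ + f₄] = 0.125·(32.0625) = 4.0078125.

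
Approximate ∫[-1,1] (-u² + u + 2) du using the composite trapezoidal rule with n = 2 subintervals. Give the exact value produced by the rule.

3

h = (1 − (-1))/2 = 1.
Nodes u₀,…,u₂ = -1, 0, 1.
f(u) = -u² + u + 2: f₀=0, f₁=2, f₂=2.
(h/2)·[f₀ + 2f₁ + f₂] = 0.5·(6) = 3.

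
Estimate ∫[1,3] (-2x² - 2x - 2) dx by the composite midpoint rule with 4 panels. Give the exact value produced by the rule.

h = (3 − 1)/4 = 0.5.
Midpoints m₁,…,m₄ = 1.25, 1.75, 2.25, 2.75.
f(m₁)=-7.625, f(m₂)=-11.625, f(m₃)=-16.625, f(m₄)=-22.625.
h·[f(m₁) + f(m₂) + f(m₃) + f(m₄)] = 0.5·(-58.5) = -29.25.

-29.25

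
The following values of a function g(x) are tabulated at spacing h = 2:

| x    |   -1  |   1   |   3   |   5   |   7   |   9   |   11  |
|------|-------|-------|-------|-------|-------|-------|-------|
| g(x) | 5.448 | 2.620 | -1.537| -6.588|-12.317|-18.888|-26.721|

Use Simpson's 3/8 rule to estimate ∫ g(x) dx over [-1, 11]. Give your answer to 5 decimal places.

-93.61125

h = 2, n = 6.
(3h/8)·[y₀ + 3y₁ + 3y₂ + 2y₃ + 3y₄ + 3y₅ + y₆] = 0.75·(-124.815) = -93.61125.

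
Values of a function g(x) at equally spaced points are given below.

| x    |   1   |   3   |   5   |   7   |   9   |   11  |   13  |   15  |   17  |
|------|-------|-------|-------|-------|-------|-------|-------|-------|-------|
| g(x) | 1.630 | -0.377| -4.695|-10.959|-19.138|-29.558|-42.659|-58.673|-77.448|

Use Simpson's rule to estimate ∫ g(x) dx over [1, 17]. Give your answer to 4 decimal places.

-404.7133

h = 2, n = 8.
(h/3)·[y₀ + 4y₁ + 2y₂ + 4y₃ + 2y₄ + 4y₅ + 2y₆ + 4y₇ + y₈] = 0.666667·(-607.070) = -404.7133.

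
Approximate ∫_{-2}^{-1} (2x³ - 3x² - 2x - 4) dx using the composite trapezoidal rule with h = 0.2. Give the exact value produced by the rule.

-15.58

h = (-1 − (-2))/5 = 0.2.
Nodes x₀,…,x₅ = -2, -1.8, -1.6, -1.4, -1.2, -1.
f(x) = 2x³ - 3x² - 2x - 4: f₀=-28, f₁=-21.784, f₂=-16.672, f₃=-12.568, f₄=-9.376, f₅=-7.
(h/2)·[f₀ + 2f₁ + 2f₂ + 2f₃ + 2f₄ + f₅] = 0.1·(-155.8) = -15.58.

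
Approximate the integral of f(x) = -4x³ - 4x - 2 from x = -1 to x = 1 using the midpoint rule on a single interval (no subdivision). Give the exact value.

M = (b−a)·f(0) = 2·(-2) = -4.

-4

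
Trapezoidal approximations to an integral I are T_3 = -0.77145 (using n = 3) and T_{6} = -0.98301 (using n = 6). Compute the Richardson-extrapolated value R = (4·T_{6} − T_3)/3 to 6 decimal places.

-1.053530

R = (4·T_{6} − T_3) / 3 = (4·(-0.98301) − (-0.77145))/3 = (-3.16059)/3 = -1.053530.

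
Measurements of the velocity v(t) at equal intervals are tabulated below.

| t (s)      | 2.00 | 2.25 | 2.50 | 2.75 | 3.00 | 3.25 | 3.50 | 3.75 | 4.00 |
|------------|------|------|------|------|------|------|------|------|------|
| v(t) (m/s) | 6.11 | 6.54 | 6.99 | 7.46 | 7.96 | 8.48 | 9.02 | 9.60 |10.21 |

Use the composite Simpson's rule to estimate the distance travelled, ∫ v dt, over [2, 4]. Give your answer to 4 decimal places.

h = 0.25, n = 8.
(h/3)·[y₀ + 4y₁ + 2y₂ + 4y₃ + 2y₄ + 4y₅ + 2y₆ + 4y₇ + y₈] = 0.083333·(192.58) = 16.0483.

16.0483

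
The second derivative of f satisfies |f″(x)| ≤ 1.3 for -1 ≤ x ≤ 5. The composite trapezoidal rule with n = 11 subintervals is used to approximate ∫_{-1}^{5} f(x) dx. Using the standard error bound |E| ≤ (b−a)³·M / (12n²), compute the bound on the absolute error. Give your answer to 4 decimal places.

|E| ≤ (6)³·1.3 / (12·11²) = 280.8/1452 = 0.1934.

0.1934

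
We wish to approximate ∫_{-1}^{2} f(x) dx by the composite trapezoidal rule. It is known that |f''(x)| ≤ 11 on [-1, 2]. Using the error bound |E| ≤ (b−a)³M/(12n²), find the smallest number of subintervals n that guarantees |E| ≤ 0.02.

Need 297/(12n²) ≤ 0.02.
n² ≥ 297/(12·0.02) = 1237.5 ⇒ n ≥ 35.1781, so the smallest n is 36.

36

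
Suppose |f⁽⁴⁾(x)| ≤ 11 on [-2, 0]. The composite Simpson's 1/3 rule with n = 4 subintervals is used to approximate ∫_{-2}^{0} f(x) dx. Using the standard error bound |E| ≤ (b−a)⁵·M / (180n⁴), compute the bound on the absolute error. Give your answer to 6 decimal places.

0.007639

|E| ≤ (2)⁵·11 / (180·4⁴) = 352/46080 = 0.007639.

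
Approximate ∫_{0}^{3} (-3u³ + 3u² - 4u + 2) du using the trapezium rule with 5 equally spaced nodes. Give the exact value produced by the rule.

h = (3 − 0)/4 = 0.75.
Nodes u₀,…,u₄ = 0, 0.75, 1.5, 2.25, 3.
f(u) = -3u³ + 3u² - 4u + 2: f₀=2, f₁=-0.578125, f₂=-7.375, f₃=-25.984375, f₄=-64.
(h/2)·[f₀ + 2f₁ + 2f₂ + 2f₃ + f₄] = 0.375·(-129.875) = -48.703125.

-48.703125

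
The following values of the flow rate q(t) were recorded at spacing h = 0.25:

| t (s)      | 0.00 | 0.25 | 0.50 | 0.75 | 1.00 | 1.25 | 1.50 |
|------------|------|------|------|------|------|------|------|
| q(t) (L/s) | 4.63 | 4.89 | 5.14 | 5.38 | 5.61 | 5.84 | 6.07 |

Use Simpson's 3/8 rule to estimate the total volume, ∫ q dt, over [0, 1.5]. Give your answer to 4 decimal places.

8.0531

h = 0.25, n = 6.
(3h/8)·[y₀ + 3y₁ + 3y₂ + 2y₃ + 3y₄ + 3y₅ + y₆] = 0.09375·(85.90) = 8.0531.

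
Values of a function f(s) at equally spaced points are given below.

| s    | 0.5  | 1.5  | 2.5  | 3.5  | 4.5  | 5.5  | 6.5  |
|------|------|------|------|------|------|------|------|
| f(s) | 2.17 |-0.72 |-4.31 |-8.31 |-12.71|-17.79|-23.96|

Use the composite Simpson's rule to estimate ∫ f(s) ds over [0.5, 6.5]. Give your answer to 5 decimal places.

-54.37000

h = 1, n = 6.
(h/3)·[y₀ + 4y₁ + 2y₂ + 4y₃ + 2y₄ + 4y₅ + y₆] = 0.333333·(-163.11) = -54.37000.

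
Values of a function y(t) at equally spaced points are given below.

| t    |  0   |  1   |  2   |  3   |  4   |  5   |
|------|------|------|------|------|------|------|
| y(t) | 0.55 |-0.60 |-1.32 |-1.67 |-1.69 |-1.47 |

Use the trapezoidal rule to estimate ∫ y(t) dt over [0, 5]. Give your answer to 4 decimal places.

h = 1, n = 5.
(h/2)·[y₀ + 2y₁ + 2y₂ + 2y₃ + 2y₄ + y₅] = 0.5·(-11.48) = -5.7400.

-5.7400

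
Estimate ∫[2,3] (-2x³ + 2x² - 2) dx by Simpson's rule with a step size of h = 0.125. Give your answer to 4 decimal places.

-21.8333

h = (3 − 2)/8 = 0.125.
Nodes x₀,…,x₈ = 2, 2.125, 2.25, 2.375, 2.5, 2.625, 2.75, 2.875, 3.
f(x) = -2x³ + 2x² - 2: f₀=-10, f₁=-12.16015625, f₂=-14.65625, f₃=-17.51171875, f₄=-20.75, f₅=-24.39453125, f₆=-28.46875, f₇=-32.99609375, f₈=-38.
(h/3)·[f₀ + 4f₁ + 2f₂ + 4f₃ + 2f₄ + 4f₅ + 2f₆ + 4f₇ + f₈] = 0.041667·(-524) = -21.8333.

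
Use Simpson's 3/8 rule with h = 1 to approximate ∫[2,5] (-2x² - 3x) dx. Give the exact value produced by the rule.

h = (5 − 2)/3 = 1.
Nodes x₀,…,x₃ = 2, 3, 4, 5.
f(x) = -2x² - 3x: f₀=-14, f₁=-27, f₂=-44, f₃=-65.
(3h/8)·[f₀ + 3f₁ + 3f₂ + f₃] = 0.375·(-292) = -109.5.

-109.5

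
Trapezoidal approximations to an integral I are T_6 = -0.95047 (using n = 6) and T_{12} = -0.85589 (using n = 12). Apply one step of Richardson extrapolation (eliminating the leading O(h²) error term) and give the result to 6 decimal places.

R = (4·T_{12} − T_6) / 3 = (4·(-0.85589) − (-0.95047))/3 = (-2.47309)/3 = -0.824363.

-0.824363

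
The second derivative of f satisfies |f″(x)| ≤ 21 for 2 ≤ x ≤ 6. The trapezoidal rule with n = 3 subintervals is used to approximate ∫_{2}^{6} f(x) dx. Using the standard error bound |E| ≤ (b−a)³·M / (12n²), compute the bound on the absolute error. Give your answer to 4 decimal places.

|E| ≤ (4)³·21 / (12·3²) = 1344/108 = 12.4444.

12.4444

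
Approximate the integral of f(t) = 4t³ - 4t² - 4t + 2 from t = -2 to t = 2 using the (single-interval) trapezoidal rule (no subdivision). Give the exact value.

-56

T = (b−a)/2 · [f(-2) + f(2)] = 2·[(-38) + 10] = -56.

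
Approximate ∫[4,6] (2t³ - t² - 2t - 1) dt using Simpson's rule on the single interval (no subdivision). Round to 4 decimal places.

S = (b−a)/6 · [f(4) + 4f(5) + f(6)] = 0.333333·[103 + 4·214 + 383] = 447.3333.

447.3333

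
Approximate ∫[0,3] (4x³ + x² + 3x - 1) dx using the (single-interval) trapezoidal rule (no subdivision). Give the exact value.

186

T = (b−a)/2 · [f(0) + f(3)] = 1.5·[(-1) + 125] = 186.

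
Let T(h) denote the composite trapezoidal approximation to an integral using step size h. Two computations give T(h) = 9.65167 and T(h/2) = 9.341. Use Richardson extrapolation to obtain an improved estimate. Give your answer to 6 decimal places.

R = (4·T(h/2) − T(h)) / 3 = (4·9.341 − 9.65167)/3 = (27.71233)/3 = 9.237443.

9.237443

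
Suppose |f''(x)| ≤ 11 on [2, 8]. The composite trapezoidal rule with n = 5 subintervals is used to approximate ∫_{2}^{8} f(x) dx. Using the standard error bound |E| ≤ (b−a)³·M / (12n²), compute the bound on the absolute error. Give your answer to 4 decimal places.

|E| ≤ (6)³·11 / (12·5²) = 2376/300 = 7.9200.

7.9200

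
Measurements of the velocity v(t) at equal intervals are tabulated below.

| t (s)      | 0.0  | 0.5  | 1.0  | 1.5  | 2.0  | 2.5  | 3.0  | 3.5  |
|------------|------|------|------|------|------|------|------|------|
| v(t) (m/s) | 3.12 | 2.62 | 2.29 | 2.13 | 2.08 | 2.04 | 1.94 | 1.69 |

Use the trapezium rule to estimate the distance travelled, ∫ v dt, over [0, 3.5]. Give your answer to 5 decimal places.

7.75250

h = 0.5, n = 7.
(h/2)·[y₀ + 2y₁ + 2y₂ + 2y₃ + 2y₄ + 2y₅ + 2y₆ + y₇] = 0.25·(31.01) = 7.75250.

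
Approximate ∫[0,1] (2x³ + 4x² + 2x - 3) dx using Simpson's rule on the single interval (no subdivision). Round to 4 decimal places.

S = (b−a)/6 · [f(0) + 4f(0.5) + f(1)] = 0.166667·[(-3) + 4·(-0.75) + 5] = -0.1667.

-0.1667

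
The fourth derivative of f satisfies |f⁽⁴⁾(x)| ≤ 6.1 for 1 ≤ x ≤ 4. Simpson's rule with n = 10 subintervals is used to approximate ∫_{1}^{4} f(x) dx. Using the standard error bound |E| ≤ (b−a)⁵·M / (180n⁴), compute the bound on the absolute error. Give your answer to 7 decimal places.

0.0008235

|E| ≤ (3)⁵·6.1 / (180·10⁴) = 1482.3/1800000 = 0.0008235.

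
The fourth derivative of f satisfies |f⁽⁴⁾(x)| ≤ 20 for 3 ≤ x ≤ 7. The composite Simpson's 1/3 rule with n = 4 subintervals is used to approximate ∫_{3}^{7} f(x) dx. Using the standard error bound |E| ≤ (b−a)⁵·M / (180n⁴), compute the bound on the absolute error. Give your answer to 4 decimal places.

0.4444

|E| ≤ (4)⁵·20 / (180·4⁴) = 20480/46080 = 0.4444.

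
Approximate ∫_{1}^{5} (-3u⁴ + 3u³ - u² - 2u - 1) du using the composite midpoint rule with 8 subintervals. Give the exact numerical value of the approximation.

-1462.421875

h = (5 − 1)/8 = 0.5.
Midpoints m₁,…,m₈ = 1.25, 1.75, 2.25, 2.75, 3.25, 3.75, 4.25, 4.75.
f(m₁)=-6.52734375, f(m₂)=-19.62109375, f(m₃)=-53.27734375, f(m₄)=-123.24609375, f(m₅)=-249.77734375, f(m₆)=-457.62109375, f(m₇)=-776.02734375, f(m₈)=-1238.74609375.
h·[f(m₁) + f(m₂) + f(m₃) + f(m₄) + f(m₅) + f(m₆) + f(m₇) + f(m₈)] = 0.5·(-2924.84375) = -1462.421875.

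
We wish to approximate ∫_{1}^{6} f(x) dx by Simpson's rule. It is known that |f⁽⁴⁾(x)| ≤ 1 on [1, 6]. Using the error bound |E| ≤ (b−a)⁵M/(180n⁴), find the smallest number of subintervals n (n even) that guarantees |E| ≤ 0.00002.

32

Need 3125/(180n⁴) ≤ 0.00002.
n⁴ ≥ 3125/(180·0.00002) = 868056 ⇒ n ≥ 30.5237, so the smallest even n is 32. (n must be even for Simpson's rule.)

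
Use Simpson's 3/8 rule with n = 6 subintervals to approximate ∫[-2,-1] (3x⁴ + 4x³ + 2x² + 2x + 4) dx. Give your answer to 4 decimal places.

h = (-1 − (-2))/6 = 0.166667.
Nodes x₀,…,x₆ = -2, -1.833333, -1.666667, -1.5, -1.333333, -1.166667, -1.
f(x) = 3x⁴ + 4x³ + 2x² + 2x + 4: f₀=24, f₁=16.298611, f₂=10.851852, f₃=7.1875, f₄=4.888889, f₅=3.594907, f₆=3.
(3h/8)·[f₀ + 3f₁ + 3f₂ + 2f₃ + 3f₄ + 3f₅ + f₆] = 0.0625·(148.277778) = 9.2674.

9.2674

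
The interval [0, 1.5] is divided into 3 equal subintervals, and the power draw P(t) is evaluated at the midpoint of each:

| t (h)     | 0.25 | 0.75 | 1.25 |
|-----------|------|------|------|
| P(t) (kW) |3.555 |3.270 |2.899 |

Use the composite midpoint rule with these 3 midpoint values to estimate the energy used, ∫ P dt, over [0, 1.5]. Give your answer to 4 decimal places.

4.8620

h = 0.5, n = 3.
h·[y(m₁) + y(m₂) + y(m₃)] = 0.5·(9.724) = 4.8620.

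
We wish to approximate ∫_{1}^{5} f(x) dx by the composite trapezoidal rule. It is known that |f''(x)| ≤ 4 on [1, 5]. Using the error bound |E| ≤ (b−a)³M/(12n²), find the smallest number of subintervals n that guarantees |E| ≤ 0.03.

Need 256/(12n²) ≤ 0.03.
n² ≥ 256/(12·0.03) = 711.111 ⇒ n ≥ 26.6667, so the smallest n is 27.

27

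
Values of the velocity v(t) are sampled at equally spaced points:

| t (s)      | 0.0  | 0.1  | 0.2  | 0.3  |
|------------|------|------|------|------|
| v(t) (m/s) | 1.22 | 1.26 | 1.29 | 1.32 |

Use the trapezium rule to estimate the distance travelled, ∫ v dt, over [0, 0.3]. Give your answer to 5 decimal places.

h = 0.1, n = 3.
(h/2)·[y₀ + 2y₁ + 2y₂ + y₃] = 0.05·(7.64) = 0.38200.

0.38200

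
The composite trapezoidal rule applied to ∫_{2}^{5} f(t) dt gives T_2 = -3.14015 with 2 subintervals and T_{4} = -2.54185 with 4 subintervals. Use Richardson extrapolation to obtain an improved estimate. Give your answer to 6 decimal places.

-2.342417

R = (4·T_{4} − T_2) / 3 = (4·(-2.54185) − (-3.14015))/3 = (-7.02725)/3 = -2.342417.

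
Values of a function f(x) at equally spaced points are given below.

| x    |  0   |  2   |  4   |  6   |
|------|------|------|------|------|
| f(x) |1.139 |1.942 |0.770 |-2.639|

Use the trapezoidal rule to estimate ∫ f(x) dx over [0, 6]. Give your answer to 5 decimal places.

h = 2, n = 3.
(h/2)·[y₀ + 2y₁ + 2y₂ + y₃] = 1·(3.924) = 3.92400.

3.92400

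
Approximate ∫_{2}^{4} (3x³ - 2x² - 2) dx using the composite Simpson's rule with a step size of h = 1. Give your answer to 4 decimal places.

138.6667

h = (4 − 2)/2 = 1.
Nodes x₀,…,x₂ = 2, 3, 4.
f(x) = 3x³ - 2x² - 2: f₀=14, f₁=61, f₂=158.
(h/3)·[f₀ + 4f₁ + f₂] = 0.333333·(416) = 138.6667.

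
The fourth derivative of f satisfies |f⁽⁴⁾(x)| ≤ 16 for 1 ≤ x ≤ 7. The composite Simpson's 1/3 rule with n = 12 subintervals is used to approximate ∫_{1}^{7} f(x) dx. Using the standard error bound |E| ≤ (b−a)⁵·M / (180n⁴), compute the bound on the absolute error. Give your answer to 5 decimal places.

0.03333

|E| ≤ (6)⁵·16 / (180·12⁴) = 124416/3732480 = 0.03333.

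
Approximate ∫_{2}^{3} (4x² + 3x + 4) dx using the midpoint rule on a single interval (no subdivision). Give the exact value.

36.5

M = (b−a)·f(2.5) = 1·(36.5) = 36.5.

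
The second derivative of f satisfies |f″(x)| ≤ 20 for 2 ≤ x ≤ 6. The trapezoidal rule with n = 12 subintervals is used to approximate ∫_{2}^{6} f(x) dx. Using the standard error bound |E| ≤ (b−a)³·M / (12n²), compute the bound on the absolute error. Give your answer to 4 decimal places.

0.7407

|E| ≤ (4)³·20 / (12·12²) = 1280/1728 = 0.7407.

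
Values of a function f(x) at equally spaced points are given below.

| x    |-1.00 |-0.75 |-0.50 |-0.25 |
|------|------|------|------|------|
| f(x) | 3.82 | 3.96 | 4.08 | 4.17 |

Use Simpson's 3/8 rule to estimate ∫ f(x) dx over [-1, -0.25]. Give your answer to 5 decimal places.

3.01031

h = 0.25, n = 3.
(3h/8)·[y₀ + 3y₁ + 3y₂ + y₃] = 0.09375·(32.11) = 3.01031.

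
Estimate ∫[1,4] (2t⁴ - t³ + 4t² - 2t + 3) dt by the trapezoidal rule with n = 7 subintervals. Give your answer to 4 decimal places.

h = (4 − 1)/7 = 0.428571.
Nodes t₀,…,t₇ = 1, 1.428571, 1.857143, 2.285714, 2.714286, 3.142857, 3.571429, 4.
f(t) = 2t⁴ - t³ + 4t² - 2t + 3: f₀=6, f₁=13.720533, f₂=30.467305, f₃=61.975427, f₄=115.599334, f₅=200.312786, f₆=326.708871, f₇=507.
(h/2)·[f₀ + 2f₁ + 2f₂ + 2f₃ + 2f₄ + 2f₅ + 2f₆ + f₇] = 0.214286·(2010.568513) = 430.8361.

430.8361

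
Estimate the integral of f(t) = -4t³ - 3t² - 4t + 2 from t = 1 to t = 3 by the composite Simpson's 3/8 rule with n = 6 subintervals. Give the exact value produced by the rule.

h = (3 − 1)/6 = 0.333333.
Nodes t₀,…,t₆ = 1, 1.333333, 1.666667, 2, 2.333333, 2.666667, 3.
f(t) = -4t³ - 3t² - 4t + 2: f₀=-9, f₁=-18.148148, f₂=-31.518519, f₃=-50, f₄=-74.481481, f₅=-105.851852, f₆=-145.
(3h/8)·[f₀ + 3f₁ + 3f₂ + 2f₃ + 3f₄ + 3f₅ + f₆] = 0.125·(-944) = -118.

-118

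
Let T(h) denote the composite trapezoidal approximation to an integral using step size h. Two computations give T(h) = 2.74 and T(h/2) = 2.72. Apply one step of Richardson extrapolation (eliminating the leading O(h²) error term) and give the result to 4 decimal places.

2.7133

R = (4·T(h/2) − T(h)) / 3 = (4·2.72 − 2.74)/3 = (8.14)/3 = 2.7133.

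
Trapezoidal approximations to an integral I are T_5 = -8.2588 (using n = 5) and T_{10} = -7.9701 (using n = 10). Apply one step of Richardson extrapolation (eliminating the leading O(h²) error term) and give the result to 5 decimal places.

R = (4·T_{10} − T_5) / 3 = (4·(-7.9701) − (-8.2588))/3 = (-23.6216)/3 = -7.87387.

-7.87387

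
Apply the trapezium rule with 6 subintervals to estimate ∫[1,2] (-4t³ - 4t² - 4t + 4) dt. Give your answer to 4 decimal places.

-26.4352

h = (2 − 1)/6 = 0.166667.
Nodes t₀,…,t₆ = 1, 1.166667, 1.333333, 1.5, 1.666667, 1.833333, 2.
f(t) = -4t³ - 4t² - 4t + 4: f₀=-8, f₁=-12.462963, f₂=-17.925926, f₃=-24.5, f₄=-32.296296, f₅=-41.425926, f₆=-52.
(h/2)·[f₀ + 2f₁ + 2f₂ + 2f₃ + 2f₄ + 2f₅ + f₆] = 0.083333·(-317.222222) = -26.4352.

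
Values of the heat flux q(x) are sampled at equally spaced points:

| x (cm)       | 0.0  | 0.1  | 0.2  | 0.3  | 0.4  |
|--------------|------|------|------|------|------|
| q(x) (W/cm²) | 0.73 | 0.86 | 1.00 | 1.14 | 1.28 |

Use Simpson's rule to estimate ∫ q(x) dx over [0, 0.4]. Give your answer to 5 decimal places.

0.40033

h = 0.1, n = 4.
(h/3)·[y₀ + 4y₁ + 2y₂ + 4y₃ + y₄] = 0.033333·(12.01) = 0.40033.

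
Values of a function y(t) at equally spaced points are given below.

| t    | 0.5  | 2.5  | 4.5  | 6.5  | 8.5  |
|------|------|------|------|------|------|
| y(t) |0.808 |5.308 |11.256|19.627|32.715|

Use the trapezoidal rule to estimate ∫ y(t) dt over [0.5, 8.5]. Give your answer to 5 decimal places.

h = 2, n = 4.
(h/2)·[y₀ + 2y₁ + 2y₂ + 2y₃ + y₄] = 1·(105.905) = 105.90500.

105.90500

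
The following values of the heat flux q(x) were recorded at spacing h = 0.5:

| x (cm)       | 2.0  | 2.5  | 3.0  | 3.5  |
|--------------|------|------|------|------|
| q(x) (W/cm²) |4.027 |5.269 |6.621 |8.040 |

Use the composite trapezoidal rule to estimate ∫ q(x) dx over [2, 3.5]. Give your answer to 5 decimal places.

8.96175

h = 0.5, n = 3.
(h/2)·[y₀ + 2y₁ + 2y₂ + y₃] = 0.25·(35.847) = 8.96175.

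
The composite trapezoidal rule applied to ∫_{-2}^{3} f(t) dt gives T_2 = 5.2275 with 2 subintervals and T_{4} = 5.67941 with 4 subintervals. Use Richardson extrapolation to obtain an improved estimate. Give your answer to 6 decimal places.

5.830047

R = (4·T_{4} − T_2) / 3 = (4·5.67941 − 5.2275)/3 = (17.49014)/3 = 5.830047.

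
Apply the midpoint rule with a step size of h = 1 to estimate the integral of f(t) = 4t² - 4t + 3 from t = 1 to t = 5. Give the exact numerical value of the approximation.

128

h = (5 − 1)/4 = 1.
Midpoints m₁,…,m₄ = 1.5, 2.5, 3.5, 4.5.
f(m₁)=6, f(m₂)=18, f(m₃)=38, f(m₄)=66.
h·[f(m₁) + f(m₂) + f(m₃) + f(m₄)] = 1·(128) = 128.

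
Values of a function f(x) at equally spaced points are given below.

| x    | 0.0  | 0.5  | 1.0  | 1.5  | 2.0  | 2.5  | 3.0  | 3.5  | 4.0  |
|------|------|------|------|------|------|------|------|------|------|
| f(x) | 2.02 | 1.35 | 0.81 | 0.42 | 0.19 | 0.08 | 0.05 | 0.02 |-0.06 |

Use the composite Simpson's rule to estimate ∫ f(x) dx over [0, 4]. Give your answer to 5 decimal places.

1.92333

h = 0.5, n = 8.
(h/3)·[y₀ + 4y₁ + 2y₂ + 4y₃ + 2y₄ + 4y₅ + 2y₆ + 4y₇ + y₈] = 0.166667·(11.54) = 1.92333.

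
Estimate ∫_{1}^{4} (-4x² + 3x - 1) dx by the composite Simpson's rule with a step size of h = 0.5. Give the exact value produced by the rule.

-64.5

h = (4 − 1)/6 = 0.5.
Nodes x₀,…,x₆ = 1, 1.5, 2, 2.5, 3, 3.5, 4.
f(x) = -4x² + 3x - 1: f₀=-2, f₁=-5.5, f₂=-11, f₃=-18.5, f₄=-28, f₅=-39.5, f₆=-53.
(h/3)·[f₀ + 4f₁ + 2f₂ + 4f₃ + 2f₄ + 4f₅ + f₆] = 0.166667·(-387) = -64.5.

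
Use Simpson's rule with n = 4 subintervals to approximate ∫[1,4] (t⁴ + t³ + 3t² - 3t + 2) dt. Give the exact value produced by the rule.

h = (4 − 1)/4 = 0.75.
Nodes t₀,…,t₄ = 1, 1.75, 2.5, 3.25, 4.
f(t) = t⁴ + t³ + 3t² - 3t + 2: f₀=4, f₁=20.67578125, f₂=67.9375, f₃=169.83203125, f₄=358.
(h/3)·[f₀ + 4f₁ + 2f₂ + 4f₃ + f₄] = 0.25·(1259.90625) = 314.9765625.

314.9765625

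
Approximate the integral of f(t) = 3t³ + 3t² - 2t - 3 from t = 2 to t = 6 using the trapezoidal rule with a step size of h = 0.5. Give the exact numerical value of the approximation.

h = (6 − 2)/8 = 0.5.
Nodes t₀,…,t₈ = 2, 2.5, 3, 3.5, 4, 4.5, 5, 5.5, 6.
f(t) = 3t³ + 3t² - 2t - 3: f₀=29, f₁=57.625, f₂=99, f₃=155.375, f₄=229, f₅=322.125, f₆=437, f₇=575.875, f₈=741.
(h/2)·[f₀ + 2f₁ + 2f₂ + 2f₃ + 2f₄ + 2f₅ + 2f₆ + 2f₇ + f₈] = 0.25·(4522) = 1130.5.

1130.5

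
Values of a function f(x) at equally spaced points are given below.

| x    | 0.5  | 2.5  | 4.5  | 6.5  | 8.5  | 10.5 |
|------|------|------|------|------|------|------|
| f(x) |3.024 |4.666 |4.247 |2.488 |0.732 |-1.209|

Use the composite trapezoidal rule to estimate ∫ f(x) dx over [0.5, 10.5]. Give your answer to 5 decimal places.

h = 2, n = 5.
(h/2)·[y₀ + 2y₁ + 2y₂ + 2y₃ + 2y₄ + y₅] = 1·(26.081) = 26.08100.

26.08100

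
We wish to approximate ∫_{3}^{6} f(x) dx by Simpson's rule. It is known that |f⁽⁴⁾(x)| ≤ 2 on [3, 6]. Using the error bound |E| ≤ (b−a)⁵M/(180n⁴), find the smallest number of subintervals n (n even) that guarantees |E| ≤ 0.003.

Need 486/(180n⁴) ≤ 0.003.
n⁴ ≥ 486/(180·0.003) = 900 ⇒ n ≥ 5.4772, so the smallest even n is 6. (n must be even for Simpson's rule.)

6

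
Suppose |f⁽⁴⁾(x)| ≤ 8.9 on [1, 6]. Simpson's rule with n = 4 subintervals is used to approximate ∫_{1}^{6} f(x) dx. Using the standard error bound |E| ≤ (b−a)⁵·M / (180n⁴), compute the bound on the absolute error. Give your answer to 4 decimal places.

|E| ≤ (5)⁵·8.9 / (180·4⁴) = 27812.5/46080 = 0.6036.

0.6036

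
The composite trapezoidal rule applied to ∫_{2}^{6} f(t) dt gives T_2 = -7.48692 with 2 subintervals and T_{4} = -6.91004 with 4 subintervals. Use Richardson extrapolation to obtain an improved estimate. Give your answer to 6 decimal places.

-6.717747

R = (4·T_{4} − T_2) / 3 = (4·(-6.91004) − (-7.48692))/3 = (-20.15324)/3 = -6.717747.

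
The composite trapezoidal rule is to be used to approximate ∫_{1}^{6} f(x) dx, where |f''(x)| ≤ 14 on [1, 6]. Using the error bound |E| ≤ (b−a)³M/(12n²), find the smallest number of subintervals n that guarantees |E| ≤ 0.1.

Need 1750/(12n²) ≤ 0.1.
n² ≥ 1750/(12·0.1) = 1458.33 ⇒ n ≥ 38.1881, so the smallest n is 39.

39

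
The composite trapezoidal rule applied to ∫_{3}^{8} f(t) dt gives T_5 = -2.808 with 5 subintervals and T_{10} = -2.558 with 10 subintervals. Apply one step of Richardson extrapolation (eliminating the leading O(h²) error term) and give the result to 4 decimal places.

-2.4747

R = (4·T_{10} − T_5) / 3 = (4·(-2.558) − (-2.808))/3 = (-7.424)/3 = -2.4747.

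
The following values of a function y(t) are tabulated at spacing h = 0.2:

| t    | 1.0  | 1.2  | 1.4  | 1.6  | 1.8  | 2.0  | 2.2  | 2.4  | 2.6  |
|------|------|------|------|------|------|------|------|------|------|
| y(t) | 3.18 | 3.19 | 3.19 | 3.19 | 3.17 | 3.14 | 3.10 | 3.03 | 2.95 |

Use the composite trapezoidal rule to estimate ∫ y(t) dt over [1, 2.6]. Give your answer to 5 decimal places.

5.01500

h = 0.2, n = 8.
(h/2)·[y₀ + 2y₁ + 2y₂ + 2y₃ + 2y₄ + 2y₅ + 2y₆ + 2y₇ + y₈] = 0.1·(50.15) = 5.01500.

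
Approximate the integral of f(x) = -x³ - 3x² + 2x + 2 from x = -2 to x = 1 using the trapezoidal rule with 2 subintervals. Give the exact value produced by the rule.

-3.9375

h = (1 − (-2))/2 = 1.5.
Nodes x₀,…,x₂ = -2, -0.5, 1.
f(x) = -x³ - 3x² + 2x + 2: f₀=-6, f₁=0.375, f₂=0.
(h/2)·[f₀ + 2f₁ + f₂] = 0.75·(-5.25) = -3.9375.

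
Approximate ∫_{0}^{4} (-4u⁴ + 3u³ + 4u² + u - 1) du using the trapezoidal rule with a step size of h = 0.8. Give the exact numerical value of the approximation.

h = (4 − 0)/5 = 0.8.
Nodes u₀,…,u₅ = 0, 0.8, 1.6, 2.4, 3.2, 4.
f(u) = -4u⁴ + 3u³ + 4u² + u - 1: f₀=-1, f₁=2.2576, f₂=-3.0864, f₃=-66.7984, f₄=-277.9664, f₅=-765.
(h/2)·[f₀ + 2f₁ + 2f₂ + 2f₃ + 2f₄ + f₅] = 0.4·(-1457.1872) = -582.87488.

-582.87488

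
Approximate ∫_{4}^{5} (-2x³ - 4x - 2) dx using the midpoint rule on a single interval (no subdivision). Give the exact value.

M = (b−a)·f(4.5) = 1·(-202.25) = -202.25.

-202.25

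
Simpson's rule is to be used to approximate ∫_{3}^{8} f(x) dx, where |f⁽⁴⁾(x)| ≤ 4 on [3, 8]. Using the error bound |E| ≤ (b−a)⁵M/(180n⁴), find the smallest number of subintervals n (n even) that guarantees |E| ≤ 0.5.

4

Need 12500/(180n⁴) ≤ 0.5.
n⁴ ≥ 12500/(180·0.5) = 138.889 ⇒ n ≥ 3.4329, so the smallest even n is 4. (n must be even for Simpson's rule.)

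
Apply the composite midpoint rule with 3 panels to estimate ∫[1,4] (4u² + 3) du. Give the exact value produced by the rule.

92

h = (4 − 1)/3 = 1.
Midpoints m₁,…,m₃ = 1.5, 2.5, 3.5.
f(m₁)=12, f(m₂)=28, f(m₃)=52.
h·[f(m₁) + f(m₂) + f(m₃)] = 1·(92) = 92.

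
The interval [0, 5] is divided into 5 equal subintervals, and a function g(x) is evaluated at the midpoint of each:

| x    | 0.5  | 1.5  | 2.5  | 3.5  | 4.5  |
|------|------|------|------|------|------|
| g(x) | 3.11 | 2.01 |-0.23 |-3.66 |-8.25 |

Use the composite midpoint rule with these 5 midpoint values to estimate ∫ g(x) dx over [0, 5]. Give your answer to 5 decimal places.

-7.02000

h = 1, n = 5.
h·[y(m₁) + y(m₂) + y(m₃) + y(m₄) + y(m₅)] = 1·(-7.02) = -7.02000.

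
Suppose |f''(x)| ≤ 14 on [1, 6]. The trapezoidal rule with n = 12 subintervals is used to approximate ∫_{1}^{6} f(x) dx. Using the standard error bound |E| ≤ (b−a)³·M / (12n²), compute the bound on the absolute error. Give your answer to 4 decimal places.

|E| ≤ (5)³·14 / (12·12²) = 1750/1728 = 1.0127.

1.0127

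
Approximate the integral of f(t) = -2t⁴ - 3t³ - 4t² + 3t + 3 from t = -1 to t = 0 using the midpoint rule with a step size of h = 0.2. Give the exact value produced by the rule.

0.52824

h = (0 − (-1))/5 = 0.2.
Midpoints m₁,…,m₅ = -0.9, -0.7, -0.5, -0.3, -0.1.
f(m₁)=-2.0652, f(m₂)=-0.5112, f(m₃)=0.75, f(m₄)=1.8048, f(m₅)=2.6628.
h·[f(m₁) + f(m₂) + f(m₃) + f(m₄) + f(m₅)] = 0.2·(2.6412) = 0.52824.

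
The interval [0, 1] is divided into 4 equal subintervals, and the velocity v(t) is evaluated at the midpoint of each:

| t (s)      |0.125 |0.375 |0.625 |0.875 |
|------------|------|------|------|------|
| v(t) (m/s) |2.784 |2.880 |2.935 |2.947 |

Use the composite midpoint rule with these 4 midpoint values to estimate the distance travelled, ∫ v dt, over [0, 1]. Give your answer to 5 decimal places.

2.88650

h = 0.25, n = 4.
h·[y(m₁) + y(m₂) + y(m₃) + y(m₄)] = 0.25·(11.546) = 2.88650.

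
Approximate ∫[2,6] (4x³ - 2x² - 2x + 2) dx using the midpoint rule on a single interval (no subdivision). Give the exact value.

M = (b−a)·f(4) = 4·(218) = 872.

872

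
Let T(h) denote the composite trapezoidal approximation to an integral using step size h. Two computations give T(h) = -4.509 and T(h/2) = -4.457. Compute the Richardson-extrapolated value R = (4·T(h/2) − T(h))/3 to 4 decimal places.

-4.4397

R = (4·T(h/2) − T(h)) / 3 = (4·(-4.457) − (-4.509))/3 = (-13.319)/3 = -4.4397.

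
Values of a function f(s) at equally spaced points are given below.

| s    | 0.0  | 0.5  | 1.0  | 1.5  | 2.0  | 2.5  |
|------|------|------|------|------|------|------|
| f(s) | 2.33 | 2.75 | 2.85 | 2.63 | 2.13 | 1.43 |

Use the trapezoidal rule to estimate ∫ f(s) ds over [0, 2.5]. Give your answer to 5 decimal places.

6.12000

h = 0.5, n = 5.
(h/2)·[y₀ + 2y₁ + 2y₂ + 2y₃ + 2y₄ + y₅] = 0.25·(24.48) = 6.12000.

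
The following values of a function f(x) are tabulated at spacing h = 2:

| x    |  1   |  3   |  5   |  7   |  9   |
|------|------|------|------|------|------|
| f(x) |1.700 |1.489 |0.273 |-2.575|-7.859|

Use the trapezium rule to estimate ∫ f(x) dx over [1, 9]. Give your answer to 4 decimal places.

h = 2, n = 4.
(h/2)·[y₀ + 2y₁ + 2y₂ + 2y₃ + y₄] = 1·(-7.785) = -7.7850.

-7.7850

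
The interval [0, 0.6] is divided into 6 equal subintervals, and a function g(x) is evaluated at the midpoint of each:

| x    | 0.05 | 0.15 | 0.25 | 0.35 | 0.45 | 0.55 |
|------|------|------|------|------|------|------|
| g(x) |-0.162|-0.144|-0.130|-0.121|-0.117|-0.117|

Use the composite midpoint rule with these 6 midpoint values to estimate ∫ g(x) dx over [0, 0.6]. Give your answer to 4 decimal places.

h = 0.1, n = 6.
h·[y(m₁) + y(m₂) + y(m₃) + y(m₄) + y(m₅) + y(m₆)] = 0.1·(-0.791) = -0.0791.

-0.0791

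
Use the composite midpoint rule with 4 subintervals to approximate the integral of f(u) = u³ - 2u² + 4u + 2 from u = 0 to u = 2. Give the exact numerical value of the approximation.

h = (2 − 0)/4 = 0.5.
Midpoints m₁,…,m₄ = 0.25, 0.75, 1.25, 1.75.
f(m₁)=2.890625, f(m₂)=4.296875, f(m₃)=5.828125, f(m₄)=8.234375.
h·[f(m₁) + f(m₂) + f(m₃) + f(m₄)] = 0.5·(21.25) = 10.625.

10.625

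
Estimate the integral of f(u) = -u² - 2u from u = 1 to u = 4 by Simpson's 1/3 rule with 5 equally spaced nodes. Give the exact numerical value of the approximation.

h = (4 − 1)/4 = 0.75.
Nodes u₀,…,u₄ = 1, 1.75, 2.5, 3.25, 4.
f(u) = -u² - 2u: f₀=-3, f₁=-6.5625, f₂=-11.25, f₃=-17.0625, f₄=-24.
(h/3)·[f₀ + 4f₁ + 2f₂ + 4f₃ + f₄] = 0.25·(-144) = -36.

-36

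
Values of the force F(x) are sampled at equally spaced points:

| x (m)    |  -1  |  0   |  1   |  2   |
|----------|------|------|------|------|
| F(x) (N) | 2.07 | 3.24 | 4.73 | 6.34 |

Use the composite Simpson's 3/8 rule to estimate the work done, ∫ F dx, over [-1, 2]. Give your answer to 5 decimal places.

h = 1, n = 3.
(3h/8)·[y₀ + 3y₁ + 3y₂ + y₃] = 0.375·(32.32) = 12.12000.

12.12000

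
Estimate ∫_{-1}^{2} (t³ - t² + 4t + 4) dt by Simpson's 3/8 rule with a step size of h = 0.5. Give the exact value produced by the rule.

h = (2 − (-1))/6 = 0.5.
Nodes t₀,…,t₆ = -1, -0.5, 0, 0.5, 1, 1.5, 2.
f(t) = t³ - t² + 4t + 4: f₀=-2, f₁=1.625, f₂=4, f₃=5.875, f₄=8, f₅=11.125, f₆=16.
(3h/8)·[f₀ + 3f₁ + 3f₂ + 2f₃ + 3f₄ + 3f₅ + f₆] = 0.1875·(100) = 18.75.

18.75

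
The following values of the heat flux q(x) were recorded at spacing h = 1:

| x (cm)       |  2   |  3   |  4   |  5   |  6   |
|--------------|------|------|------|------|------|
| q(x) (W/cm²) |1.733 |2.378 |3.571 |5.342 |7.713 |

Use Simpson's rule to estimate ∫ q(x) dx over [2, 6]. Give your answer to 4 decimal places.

15.8227

h = 1, n = 4.
(h/3)·[y₀ + 4y₁ + 2y₂ + 4y₃ + y₄] = 0.333333·(47.468) = 15.8227.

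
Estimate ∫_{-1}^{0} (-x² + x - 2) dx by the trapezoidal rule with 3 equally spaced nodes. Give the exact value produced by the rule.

h = (0 − (-1))/2 = 0.5.
Nodes x₀,…,x₂ = -1, -0.5, 0.
f(x) = -x² + x - 2: f₀=-4, f₁=-2.75, f₂=-2.
(h/2)·[f₀ + 2f₁ + f₂] = 0.25·(-11.5) = -2.875.

-2.875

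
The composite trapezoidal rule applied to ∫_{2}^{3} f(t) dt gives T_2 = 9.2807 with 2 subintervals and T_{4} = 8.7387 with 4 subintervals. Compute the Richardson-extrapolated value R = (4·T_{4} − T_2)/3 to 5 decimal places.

R = (4·T_{4} − T_2) / 3 = (4·8.7387 − 9.2807)/3 = (25.6741)/3 = 8.55803.

8.55803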